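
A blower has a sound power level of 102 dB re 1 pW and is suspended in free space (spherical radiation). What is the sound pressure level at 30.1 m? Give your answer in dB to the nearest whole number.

L_p = L_w − 10·log₁₀(4π·r²) with r = 30.1 m.
4π·r² = 1.139e+04 m², 10·log₁₀ of that is 40.563 dB.
L_p = 102 − 40.563 = 61.44 dB.

61 dB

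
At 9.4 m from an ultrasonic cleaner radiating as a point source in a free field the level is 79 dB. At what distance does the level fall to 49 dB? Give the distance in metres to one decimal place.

The 30.0 dB drop corresponds to a distance ratio of 10^(30.0/20) for a point source.
r₂ = 9.4·10^((79−49)/20) = 9.4·10^(30.0/20) = 297.25 m.

297.3 m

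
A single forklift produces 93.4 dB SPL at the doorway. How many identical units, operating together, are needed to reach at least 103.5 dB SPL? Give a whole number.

N identical sources give L₁ + 10·log₁₀ N, so require 10·log₁₀ N ≥ 103.5 − 93.4 = 10.1 dB.
N ≥ 10^(10.1/10) = 10.233, so N = 11.

11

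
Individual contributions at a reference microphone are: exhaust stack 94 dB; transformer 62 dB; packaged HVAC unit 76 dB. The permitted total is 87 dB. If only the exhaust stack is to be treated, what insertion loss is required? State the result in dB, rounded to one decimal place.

7.4 dB

Everything except the exhaust stack sums to 10^(62/10) + 10^(76/10) = 4.140e+07 in linear terms, 76.17 dB.
To meet 87 dB overall, the treated exhaust stack may contribute at most 10^(87/10) − 4.140e+07 = 4.598e+08, i.e. 86.63 dB.
So the exhaust stack must be reduced from 94 to 86.63 dB: IL = 7.37 dB.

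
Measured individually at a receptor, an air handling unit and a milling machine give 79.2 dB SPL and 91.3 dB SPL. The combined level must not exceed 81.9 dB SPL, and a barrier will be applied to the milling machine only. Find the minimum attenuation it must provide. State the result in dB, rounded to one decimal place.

Everything except the milling machine sums to 10^(79.2/10) = 8.318e+07 in linear terms, 79.20 dB SPL.
To meet 81.9 dB SPL overall, the treated milling machine may contribute at most 10^(81.9/10) − 8.318e+07 = 7.171e+07, i.e. 78.56 dB SPL.
Required insertion loss = 91.3 − 78.56 = 12.74 dB.

12.7 dB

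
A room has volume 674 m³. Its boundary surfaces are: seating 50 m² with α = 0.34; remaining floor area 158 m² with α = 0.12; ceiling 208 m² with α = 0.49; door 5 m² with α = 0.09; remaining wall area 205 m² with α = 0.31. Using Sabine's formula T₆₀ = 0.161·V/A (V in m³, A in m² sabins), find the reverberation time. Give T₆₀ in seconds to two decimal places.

A = Σ Sᵢαᵢ = 50·0.34 + 158·0.12 + 208·0.49 + 5·0.09 + 205·0.31 = 201.88 m².
T₆₀ = 0.161·V/A = 0.161·674/201.88 = 0.538 s.

0.54 s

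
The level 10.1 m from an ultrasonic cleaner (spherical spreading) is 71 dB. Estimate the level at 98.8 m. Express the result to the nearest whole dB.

Point-source attenuation: ΔL = 20·log₁₀(r₂/r₁) = 20·log₁₀(98.8/10.1) = 19.809 dB.
L₂ = 71 − 20·log₁₀(98.8/10.1) = 71 − 19.809 = 51.19 dB.

51 dB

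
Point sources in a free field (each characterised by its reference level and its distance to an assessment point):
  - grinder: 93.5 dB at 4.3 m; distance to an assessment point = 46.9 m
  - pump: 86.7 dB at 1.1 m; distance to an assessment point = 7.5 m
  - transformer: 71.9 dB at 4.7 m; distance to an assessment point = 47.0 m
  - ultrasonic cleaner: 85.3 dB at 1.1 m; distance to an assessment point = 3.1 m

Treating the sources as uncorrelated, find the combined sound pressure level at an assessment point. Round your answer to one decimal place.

Apply inverse-square spreading to bring every level to the receiver, then sum 10^(L/10).
grinder: 93.5 − 20·log₁₀(46.9/4.3) = 93.5 − 20.75 = 72.75 dB.
pump: 86.7 − 20·log₁₀(7.5/1.1) = 86.7 − 16.67 = 70.03 dB.
transformer: 71.9 − 20·log₁₀(47.0/4.7) = 71.9 − 20.00 = 51.90 dB.
ultrasonic cleaner: 85.3 − 20·log₁₀(3.1/1.1) = 85.3 − 9.00 = 76.30 dB.
Σ 10^(L/10) = 7.170e+07 → L_total = 10·log₁₀(7.170e+07) = 78.56 dB.

78.6 dB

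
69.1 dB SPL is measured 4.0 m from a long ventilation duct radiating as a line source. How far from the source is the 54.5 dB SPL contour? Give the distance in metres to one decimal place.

115.4 m

Line-source spreading drops the level by 10·log₁₀(r₂/r₁); inverting, r₂/r₁ = 10^(ΔL/10).
r₂ = 4.0·10^((69.1−54.5)/10) = 4.0·10^(14.6/10) = 115.36 m.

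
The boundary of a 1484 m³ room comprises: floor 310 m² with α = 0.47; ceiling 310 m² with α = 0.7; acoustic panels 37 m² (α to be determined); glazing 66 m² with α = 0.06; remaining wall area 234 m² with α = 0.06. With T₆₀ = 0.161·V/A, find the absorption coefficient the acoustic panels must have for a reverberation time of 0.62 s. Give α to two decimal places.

Required total absorption A = 0.161·1484/0.62 = 385.36 m².
Absorption from the other surfaces = 310·0.47 + 310·0.7 + 66·0.06 + 234·0.06 = 380.70 m², so the acoustic panels must supply 4.66 m² over 37 m².
α = 4.66/37 = 0.126.

0.13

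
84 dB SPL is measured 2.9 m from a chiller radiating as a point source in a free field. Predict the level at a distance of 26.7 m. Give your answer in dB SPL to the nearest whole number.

65 dB SPL

Point-source attenuation: ΔL = 20·log₁₀(r₂/r₁) = 20·log₁₀(26.7/2.9) = 19.282 dB.
L₂ = 84 − 20·log₁₀(26.7/2.9) = 84 − 19.282 = 64.72 dB SPL.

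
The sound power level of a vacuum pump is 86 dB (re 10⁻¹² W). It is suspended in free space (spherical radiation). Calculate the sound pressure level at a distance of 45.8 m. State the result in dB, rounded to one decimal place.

41.8 dB

Free-field spherical radiation: L_p = L_w − 10·log₁₀(4π·r²), r = 45.8 m.
4π·r² = 2.636e+04 m², 10·log₁₀ of that is 44.209 dB.
L_p = 86 − 44.209 = 41.79 dB.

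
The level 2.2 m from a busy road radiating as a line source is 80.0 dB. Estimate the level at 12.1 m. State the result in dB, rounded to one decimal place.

72.6 dB

Cylindrical spreading from a line source gives a 10·log₁₀(r₂/r₁) drop.
L₂ = 80.0 − 10·log₁₀(12.1/2.2) = 80.0 − 7.404 = 72.60 dB.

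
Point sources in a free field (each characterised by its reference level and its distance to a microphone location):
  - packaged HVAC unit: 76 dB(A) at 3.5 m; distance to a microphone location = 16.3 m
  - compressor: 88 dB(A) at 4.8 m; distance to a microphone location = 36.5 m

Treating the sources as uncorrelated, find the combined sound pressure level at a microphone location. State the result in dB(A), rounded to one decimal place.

71.1 dB(A)

Apply inverse-square spreading to bring every level to the receiver, then sum 10^(L/10).
packaged HVAC unit: 76 − 20·log₁₀(16.3/3.5) = 76 − 13.36 = 62.64 dB(A).
compressor: 88 − 20·log₁₀(36.5/4.8) = 88 − 17.62 = 70.38 dB(A).
Σ 10^(L/10) = 1.275e+07 → L_total = 10·log₁₀(1.275e+07) = 71.05 dB(A).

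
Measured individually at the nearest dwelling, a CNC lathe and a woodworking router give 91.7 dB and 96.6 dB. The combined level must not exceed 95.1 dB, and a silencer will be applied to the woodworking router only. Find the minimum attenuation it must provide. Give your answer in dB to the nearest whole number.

The untreated sources together contribute 10^(91.7/10) = 1.479e+09, i.e. 91.70 dB.
The limit corresponds to 10^(95.1/10) = 3.236e+09; subtracting the fixed part leaves 1.757e+09 for the woodworking router, i.e. 92.45 dB.
So the woodworking router must be reduced from 96.6 to 92.45 dB: IL = 4.15 dB.

4 dB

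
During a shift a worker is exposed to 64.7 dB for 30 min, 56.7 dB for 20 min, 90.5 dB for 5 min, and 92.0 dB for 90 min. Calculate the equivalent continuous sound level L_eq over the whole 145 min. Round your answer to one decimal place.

90.1 dB

Weight each interval's intensity by its duration and average over T = 145 min:
Σ tᵢ·10^(Lᵢ/10) = 30·10^(64.7/10) + 20·10^(56.7/10) + 5·10^(90.5/10) + 90·10^(92.0/10) = 1.483e+11.
L_eq = 10·log₁₀(1.483e+11/145) = 90.10 dB.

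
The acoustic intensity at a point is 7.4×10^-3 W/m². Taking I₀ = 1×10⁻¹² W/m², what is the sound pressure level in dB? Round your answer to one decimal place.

L = 10·log₁₀(I/I₀) = 10·log₁₀(7.4×10^-3/10⁻¹²) = 10·log₁₀(7.4×10^9).
L = 10·(0.8692 + 9) = 98.69 dB.

98.7 dB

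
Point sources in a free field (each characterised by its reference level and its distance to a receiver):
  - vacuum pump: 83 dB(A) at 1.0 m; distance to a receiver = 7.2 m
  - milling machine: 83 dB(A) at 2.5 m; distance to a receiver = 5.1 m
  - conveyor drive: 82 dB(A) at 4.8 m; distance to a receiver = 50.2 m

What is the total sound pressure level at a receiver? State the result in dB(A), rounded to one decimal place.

Propagate each source to the receiver with L = L_ref − 20·log₁₀(r/r_ref), then add intensities.
vacuum pump: 83 − 20·log₁₀(7.2/1.0) = 83 − 17.15 = 65.85 dB(A).
milling machine: 83 − 20·log₁₀(5.1/2.5) = 83 − 6.19 = 76.81 dB(A).
conveyor drive: 82 − 20·log₁₀(50.2/4.8) = 82 − 20.39 = 61.61 dB(A).
Σ 10^(L/10) = 5.324e+07 → L_total = 10·log₁₀(5.324e+07) = 77.26 dB(A).

77.3 dB(A)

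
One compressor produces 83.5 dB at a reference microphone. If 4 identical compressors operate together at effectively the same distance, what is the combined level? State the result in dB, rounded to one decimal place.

With 4 equal, uncorrelated contributions the intensity is 4× that of one unit, giving a rise of 10·log₁₀ 4.
L_total = 83.5 + 10·log₁₀(4) = 83.5 + 6.021 = 89.52 dB.

89.5 dB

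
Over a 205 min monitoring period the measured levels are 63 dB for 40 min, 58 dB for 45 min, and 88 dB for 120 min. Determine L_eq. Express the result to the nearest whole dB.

Weight each interval's intensity by its duration and average over T = 205 min:
Σ tᵢ·10^(Lᵢ/10) = 40·10^(63/10) + 45·10^(58/10) + 120·10^(88/10) = 7.582e+10.
L_eq = 10·log₁₀(7.582e+10/205) = 85.68 dB.

86 dB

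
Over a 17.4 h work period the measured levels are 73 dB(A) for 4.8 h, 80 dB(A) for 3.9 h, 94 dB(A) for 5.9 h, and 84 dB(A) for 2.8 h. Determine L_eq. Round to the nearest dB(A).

90 dB(A)

The energy average is taken in the linear domain: L_eq = 10·log₁₀[(Σ tᵢ·10^(Lᵢ/10))/T], T = 17.4 h.
Σ tᵢ·10^(Lᵢ/10) = 4.8·10^(73/10) + 3.9·10^(80/10) + 5.9·10^(94/10) + 2.8·10^(84/10) = 1.601e+10.
L_eq = 10·log₁₀(1.601e+10/17.4) = 89.64 dB(A).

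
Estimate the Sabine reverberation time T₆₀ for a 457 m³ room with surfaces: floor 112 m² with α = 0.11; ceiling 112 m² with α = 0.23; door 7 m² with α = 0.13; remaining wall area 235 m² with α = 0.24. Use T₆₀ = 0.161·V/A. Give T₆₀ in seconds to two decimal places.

0.77 s

Total absorption A = 112·0.11 + 112·0.23 + 7·0.13 + 235·0.24 = 95.39 m² sabins.
T₆₀ = 0.161·V/A = 0.161·457/95.39 = 0.771 s.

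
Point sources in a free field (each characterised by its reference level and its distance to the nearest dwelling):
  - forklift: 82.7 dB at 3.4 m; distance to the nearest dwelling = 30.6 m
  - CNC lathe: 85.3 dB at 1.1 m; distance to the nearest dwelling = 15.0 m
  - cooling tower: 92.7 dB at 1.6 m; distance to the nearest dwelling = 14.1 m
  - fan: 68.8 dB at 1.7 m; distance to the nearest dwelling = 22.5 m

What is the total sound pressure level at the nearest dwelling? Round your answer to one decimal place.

Propagate each source to the receiver with L = L_ref − 20·log₁₀(r/r_ref), then add intensities.
forklift: 82.7 − 20·log₁₀(30.6/3.4) = 82.7 − 19.08 = 63.62 dB.
CNC lathe: 85.3 − 20·log₁₀(15.0/1.1) = 85.3 − 22.69 = 62.61 dB.
cooling tower: 92.7 − 20·log₁₀(14.1/1.6) = 92.7 − 18.90 = 73.80 dB.
fan: 68.8 − 20·log₁₀(22.5/1.7) = 68.8 − 22.43 = 46.37 dB.
Σ 10^(L/10) = 2.814e+07 → L_total = 10·log₁₀(2.814e+07) = 74.49 dB.

74.5 dB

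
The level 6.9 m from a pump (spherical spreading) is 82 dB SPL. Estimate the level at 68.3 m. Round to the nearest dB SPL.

62 dB SPL

For a point source, L₂ = L₁ − 20·log₁₀(r₂/r₁).
L₂ = 82 − 20·log₁₀(68.3/6.9) = 82 − 19.911 = 62.09 dB SPL.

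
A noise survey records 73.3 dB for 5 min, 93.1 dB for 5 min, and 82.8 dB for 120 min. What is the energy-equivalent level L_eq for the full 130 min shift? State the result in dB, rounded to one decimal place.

84.1 dB

L_eq = 10·log₁₀[(1/T)·Σ tᵢ·10^(Lᵢ/10)] with T = 130 min.
Σ tᵢ·10^(Lᵢ/10) = 5·10^(73.3/10) + 5·10^(93.1/10) + 120·10^(82.8/10) = 3.318e+10.
L_eq = 10·log₁₀(3.318e+10/130) = 84.07 dB.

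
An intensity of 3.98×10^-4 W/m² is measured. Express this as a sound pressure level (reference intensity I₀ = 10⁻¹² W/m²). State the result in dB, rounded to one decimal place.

86.0 dB

L = 10·log₁₀(I/I₀) = 10·log₁₀(3.98×10^-4/10⁻¹²) = 10·log₁₀(3.98×10^8).
L = 10·(0.5999 + 8) = 86.00 dB.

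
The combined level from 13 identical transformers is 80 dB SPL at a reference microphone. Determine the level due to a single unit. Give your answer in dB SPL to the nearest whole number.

69 dB SPL

For N identical incoherent sources L_total = L₁ + 10·log₁₀ N, so L₁ = 80 − 10·log₁₀(13) = 80 − 11.139.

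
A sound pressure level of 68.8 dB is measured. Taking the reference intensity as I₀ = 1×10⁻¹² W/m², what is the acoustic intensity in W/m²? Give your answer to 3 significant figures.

I = I₀·10^(L/10) = 10⁻¹² × 10^(68.8/10) = 10^(-5.120).

7.59e-06 W/m²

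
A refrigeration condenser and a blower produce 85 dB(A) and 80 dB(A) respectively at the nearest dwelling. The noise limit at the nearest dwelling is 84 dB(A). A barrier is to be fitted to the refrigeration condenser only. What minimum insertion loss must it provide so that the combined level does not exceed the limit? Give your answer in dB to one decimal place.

Everything except the refrigeration condenser sums to 10^(80/10) = 1.000e+08 in linear terms, 80.00 dB(A).
The limit corresponds to 10^(84/10) = 2.512e+08; subtracting the fixed part leaves 1.512e+08 for the refrigeration condenser, i.e. 81.80 dB(A).
So the refrigeration condenser must be reduced from 85 to 81.80 dB(A): IL = 3.20 dB.

3.2 dB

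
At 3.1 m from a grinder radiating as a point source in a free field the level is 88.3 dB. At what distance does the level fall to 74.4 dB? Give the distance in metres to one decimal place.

15.4 m

Point-source spreading drops the level by 20·log₁₀(r₂/r₁); inverting, r₂/r₁ = 10^(ΔL/20).
r₂ = 3.1·10^((88.3−74.4)/20) = 3.1·10^(13.9/20) = 15.36 m.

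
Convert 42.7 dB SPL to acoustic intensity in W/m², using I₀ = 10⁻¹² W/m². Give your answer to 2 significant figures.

1.9e-08 W/m²

I/I₀ = 10^(42.7/10) = 1.862e+04, so I = 1.862e+04 × 10⁻¹² W/m².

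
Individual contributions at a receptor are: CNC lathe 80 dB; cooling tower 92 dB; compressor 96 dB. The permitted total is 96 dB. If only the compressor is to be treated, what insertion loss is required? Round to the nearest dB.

2 dB

Fixed contribution from the other sources: Σ 10^(L/10) = 10^(80/10) + 10^(92/10) = 1.685e+09 (92.27 dB).
The limit corresponds to 10^(96/10) = 3.981e+09; subtracting the fixed part leaves 2.296e+09 for the compressor, i.e. 93.61 dB.
Required insertion loss = 96 − 93.61 = 2.39 dB.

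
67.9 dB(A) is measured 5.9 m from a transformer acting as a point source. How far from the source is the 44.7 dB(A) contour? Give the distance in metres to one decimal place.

85.3 m

For a point source L₁ − L₂ = 20·log₁₀(r₂/r₁), so r₂ = r₁·10^((L₁−L₂)/20).
r₂ = 5.9·10^((67.9−44.7)/20) = 5.9·10^(23.2/20) = 85.28 m.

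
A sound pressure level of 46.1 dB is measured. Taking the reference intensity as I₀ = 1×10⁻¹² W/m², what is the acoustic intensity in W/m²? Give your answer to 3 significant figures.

4.07e-08 W/m²

I = I₀·10^(L/10) = 10⁻¹² × 10^(46.1/10) = 10^(-7.390).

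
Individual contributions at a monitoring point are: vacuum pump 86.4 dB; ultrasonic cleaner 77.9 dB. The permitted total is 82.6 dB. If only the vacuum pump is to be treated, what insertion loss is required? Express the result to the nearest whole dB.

6 dB

The untreated sources together contribute 10^(77.9/10) = 6.166e+07, i.e. 77.90 dB.
To meet 82.6 dB overall, the treated vacuum pump may contribute at most 10^(82.6/10) − 6.166e+07 = 1.203e+08, i.e. 80.80 dB.
So the vacuum pump must be reduced from 86.4 to 80.80 dB: IL = 5.60 dB.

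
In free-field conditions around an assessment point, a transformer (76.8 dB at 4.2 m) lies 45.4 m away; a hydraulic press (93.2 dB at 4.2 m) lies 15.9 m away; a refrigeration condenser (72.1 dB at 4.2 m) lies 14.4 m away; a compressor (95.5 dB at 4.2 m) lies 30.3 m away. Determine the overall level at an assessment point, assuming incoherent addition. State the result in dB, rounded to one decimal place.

Propagate each source to the receiver with L = L_ref − 20·log₁₀(r/r_ref), then add intensities.
transformer: 76.8 − 20·log₁₀(45.4/4.2) = 76.8 − 20.68 = 56.12 dB.
hydraulic press: 93.2 − 20·log₁₀(15.9/4.2) = 93.2 − 11.56 = 81.64 dB.
refrigeration condenser: 72.1 − 20·log₁₀(14.4/4.2) = 72.1 − 10.70 = 61.40 dB.
compressor: 95.5 − 20·log₁₀(30.3/4.2) = 95.5 − 17.16 = 78.34 dB.
Σ 10^(L/10) = 2.157e+08 → L_total = 10·log₁₀(2.157e+08) = 83.34 dB.

83.3 dB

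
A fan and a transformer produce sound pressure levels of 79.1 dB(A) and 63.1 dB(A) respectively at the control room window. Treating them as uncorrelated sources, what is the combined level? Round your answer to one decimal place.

Incoherent sources combine by intensity addition: L_total = 10·log₁₀(Σ 10^(L_i/10)).
Σ 10^(L/10) = 10^(79.1/10) + 10^(63.1/10) = 8.332e+07.
L_total = 10·log₁₀(8.332e+07) = 79.21 dB(A).

79.2 dB(A)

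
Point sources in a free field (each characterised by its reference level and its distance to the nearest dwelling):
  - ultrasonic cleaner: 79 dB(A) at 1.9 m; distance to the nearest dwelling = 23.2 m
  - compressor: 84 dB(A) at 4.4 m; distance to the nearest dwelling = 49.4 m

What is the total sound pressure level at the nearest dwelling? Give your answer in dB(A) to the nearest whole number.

Propagate each source to the receiver with L = L_ref − 20·log₁₀(r/r_ref), then add intensities.
ultrasonic cleaner: 79 − 20·log₁₀(23.2/1.9) = 79 − 21.73 = 57.27 dB(A).
compressor: 84 − 20·log₁₀(49.4/4.4) = 84 − 21.01 = 62.99 dB(A).
Σ 10^(L/10) = 2.526e+06 → L_total = 10·log₁₀(2.526e+06) = 64.02 dB(A).

64 dB(A)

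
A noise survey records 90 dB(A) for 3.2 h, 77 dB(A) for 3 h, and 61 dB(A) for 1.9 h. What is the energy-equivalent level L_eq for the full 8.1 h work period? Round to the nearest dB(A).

The energy average is taken in the linear domain: L_eq = 10·log₁₀[(Σ tᵢ·10^(Lᵢ/10))/T], T = 8.1 h.
Σ tᵢ·10^(Lᵢ/10) = 3.2·10^(90/10) + 3·10^(77/10) + 1.9·10^(61/10) = 3.353e+09.
L_eq = 10·log₁₀(3.353e+09/8.1) = 86.17 dB(A).

86 dB(A)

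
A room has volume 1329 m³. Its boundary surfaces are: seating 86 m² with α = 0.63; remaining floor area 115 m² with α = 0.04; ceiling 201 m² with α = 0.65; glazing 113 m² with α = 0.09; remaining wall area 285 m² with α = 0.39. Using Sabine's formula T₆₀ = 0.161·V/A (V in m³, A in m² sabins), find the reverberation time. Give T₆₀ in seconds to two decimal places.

0.69 s

Total absorption A = 86·0.63 + 115·0.04 + 201·0.65 + 113·0.09 + 285·0.39 = 310.75 m² sabins.
T₆₀ = 0.161·V/A = 0.161·1329/310.75 = 0.689 s.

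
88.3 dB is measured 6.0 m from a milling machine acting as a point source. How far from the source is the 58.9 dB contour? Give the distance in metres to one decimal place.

The 29.4 dB drop corresponds to a distance ratio of 10^(29.4/20) for a point source.
r₂ = 6.0·10^((88.3−58.9)/20) = 6.0·10^(29.4/20) = 177.07 m.

177.1 m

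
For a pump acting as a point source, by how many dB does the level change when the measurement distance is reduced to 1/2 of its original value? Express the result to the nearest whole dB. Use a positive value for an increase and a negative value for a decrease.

+6 dB

With spherical spreading the level changes by −20·log₁₀(r₂/r₁).
ΔL = −20·log₁₀(0.5) = +6.02 dB.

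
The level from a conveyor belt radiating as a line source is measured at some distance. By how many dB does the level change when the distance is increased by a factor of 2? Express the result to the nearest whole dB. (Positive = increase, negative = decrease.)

-3 dB

Line-source spreading: ΔL = −10·log₁₀(r₂/r₁).
ΔL = −10·log₁₀(2) = -3.01 dB.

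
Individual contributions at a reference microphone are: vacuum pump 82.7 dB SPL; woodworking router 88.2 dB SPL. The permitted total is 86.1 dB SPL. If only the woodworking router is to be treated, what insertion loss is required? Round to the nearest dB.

The untreated sources together contribute 10^(82.7/10) = 1.862e+08, i.e. 82.70 dB SPL.
To meet 86.1 dB SPL overall, the treated woodworking router may contribute at most 10^(86.1/10) − 1.862e+08 = 2.212e+08, i.e. 83.45 dB SPL.
So the woodworking router must be reduced from 88.2 to 83.45 dB SPL: IL = 4.75 dB.

5 dB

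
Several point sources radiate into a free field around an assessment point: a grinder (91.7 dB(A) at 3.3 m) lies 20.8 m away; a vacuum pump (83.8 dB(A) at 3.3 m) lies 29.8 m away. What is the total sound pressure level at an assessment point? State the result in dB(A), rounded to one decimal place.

Apply inverse-square spreading to bring every level to the receiver, then sum 10^(L/10).
grinder: 91.7 − 20·log₁₀(20.8/3.3) = 91.7 − 15.99 = 75.71 dB(A).
vacuum pump: 83.8 − 20·log₁₀(29.8/3.3) = 83.8 − 19.11 = 64.69 dB(A).
Σ 10^(L/10) = 4.017e+07 → L_total = 10·log₁₀(4.017e+07) = 76.04 dB(A).

76.0 dB(A)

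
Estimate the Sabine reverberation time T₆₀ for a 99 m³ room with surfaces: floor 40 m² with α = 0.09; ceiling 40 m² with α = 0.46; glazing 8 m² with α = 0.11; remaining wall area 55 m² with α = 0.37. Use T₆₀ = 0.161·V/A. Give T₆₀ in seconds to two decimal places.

Summing Sᵢαᵢ: 40·0.09 + 40·0.46 + 8·0.11 + 55·0.37 = 43.23 m².
T₆₀ = 0.161·V/A = 0.161·99/43.23 = 0.369 s.

0.37 s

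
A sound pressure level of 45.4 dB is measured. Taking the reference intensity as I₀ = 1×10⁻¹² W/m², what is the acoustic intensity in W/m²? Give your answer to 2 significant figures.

I/I₀ = 10^(45.4/10) = 3.467e+04, so I = 3.467e+04 × 10⁻¹² W/m².

3.5e-08 W/m²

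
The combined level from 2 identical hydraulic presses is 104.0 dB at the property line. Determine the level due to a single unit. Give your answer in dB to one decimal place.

2 equal contributions raise the level by 10·log₁₀ 2 = 3.010 dB, so each unit alone gives 104.0 − 3.010.

101.0 dB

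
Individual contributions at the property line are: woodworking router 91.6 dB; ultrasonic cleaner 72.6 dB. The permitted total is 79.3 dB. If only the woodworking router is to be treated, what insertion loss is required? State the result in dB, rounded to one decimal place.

Fixed contribution from the other source: Σ 10^(L/10) = 10^(72.6/10) = 1.820e+07 (72.60 dB).
The limit corresponds to 10^(79.3/10) = 8.511e+07; subtracting the fixed part leaves 6.692e+07 for the woodworking router, i.e. 78.26 dB.
So the woodworking router must be reduced from 91.6 to 78.26 dB: IL = 13.34 dB.

13.3 dB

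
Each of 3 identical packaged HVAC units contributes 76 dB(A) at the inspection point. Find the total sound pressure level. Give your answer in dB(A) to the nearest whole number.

With 3 equal, uncorrelated contributions the intensity is 3× that of one unit, giving a rise of 10·log₁₀ 3.
L_total = 76 + 10·log₁₀(3) = 76 + 4.771 = 80.77 dB(A).

81 dB(A)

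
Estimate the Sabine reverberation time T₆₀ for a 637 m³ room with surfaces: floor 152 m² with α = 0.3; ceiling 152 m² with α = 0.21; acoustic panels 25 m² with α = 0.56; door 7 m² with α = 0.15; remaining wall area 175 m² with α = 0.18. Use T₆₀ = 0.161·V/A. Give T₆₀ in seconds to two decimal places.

0.83 s

Summing Sᵢαᵢ: 152·0.3 + 152·0.21 + 25·0.56 + 7·0.15 + 175·0.18 = 124.07 m².
T₆₀ = 0.161·V/A = 0.161·637/124.07 = 0.827 s.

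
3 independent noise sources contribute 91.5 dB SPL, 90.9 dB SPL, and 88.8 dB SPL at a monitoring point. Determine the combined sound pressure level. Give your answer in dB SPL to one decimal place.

95.3 dB SPL

Incoherent sources combine by intensity addition: L_total = 10·log₁₀(Σ 10^(L_i/10)).
Σ 10^(L/10) = 10^(91.5/10) + 10^(90.9/10) + 10^(88.8/10) = 3.401e+09.
L_total = 10·log₁₀(3.401e+09) = 95.32 dB SPL.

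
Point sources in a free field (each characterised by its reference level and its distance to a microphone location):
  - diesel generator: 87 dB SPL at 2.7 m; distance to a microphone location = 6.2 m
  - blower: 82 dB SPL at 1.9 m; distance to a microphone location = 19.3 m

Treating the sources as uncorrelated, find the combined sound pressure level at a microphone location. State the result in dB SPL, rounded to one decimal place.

79.8 dB SPL

Propagate each source to the receiver with L = L_ref − 20·log₁₀(r/r_ref), then add intensities.
diesel generator: 87 − 20·log₁₀(6.2/2.7) = 87 − 7.22 = 79.78 dB SPL.
blower: 82 − 20·log₁₀(19.3/1.9) = 82 − 20.14 = 61.86 dB SPL.
Σ 10^(L/10) = 9.658e+07 → L_total = 10·log₁₀(9.658e+07) = 79.85 dB SPL.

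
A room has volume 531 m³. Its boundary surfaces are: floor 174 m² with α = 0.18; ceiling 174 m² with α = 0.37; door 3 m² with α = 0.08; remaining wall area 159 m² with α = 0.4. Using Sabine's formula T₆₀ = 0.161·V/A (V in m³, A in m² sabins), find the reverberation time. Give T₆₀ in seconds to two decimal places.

0.54 s

Total absorption A = 174·0.18 + 174·0.37 + 3·0.08 + 159·0.4 = 159.54 m² sabins.
T₆₀ = 0.161·V/A = 0.161·531/159.54 = 0.536 s.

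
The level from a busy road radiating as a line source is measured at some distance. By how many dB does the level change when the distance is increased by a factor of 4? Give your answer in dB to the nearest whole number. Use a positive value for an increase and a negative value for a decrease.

-6 dB

A line source loses 3 dB per doubling of distance; generally ΔL = −10·log₁₀(r₂/r₁).
ΔL = −10·log₁₀(4) = -6.02 dB.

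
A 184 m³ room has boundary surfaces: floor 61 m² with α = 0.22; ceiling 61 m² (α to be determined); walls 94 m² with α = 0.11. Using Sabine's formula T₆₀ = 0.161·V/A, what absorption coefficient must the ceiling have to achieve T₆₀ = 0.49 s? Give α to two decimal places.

A = 0.161·V/T₆₀ = 0.161·184/0.49 = 60.46 m² sabins.
Absorption from the other surfaces = 61·0.22 + 94·0.11 = 23.76 m², so the ceiling must supply 36.70 m² over 61 m².
α = 36.70/61 = 0.602.

0.60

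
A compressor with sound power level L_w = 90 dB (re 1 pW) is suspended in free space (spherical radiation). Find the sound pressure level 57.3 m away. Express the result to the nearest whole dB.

44 dB

The power spreads over a sphere of area 4π·r², so L_p = L_w − 10·log₁₀(4π·r²).
4π·r² = 4.126e+04 m², 10·log₁₀ of that is 46.155 dB.
L_p = 90 − 46.155 = 43.84 dB.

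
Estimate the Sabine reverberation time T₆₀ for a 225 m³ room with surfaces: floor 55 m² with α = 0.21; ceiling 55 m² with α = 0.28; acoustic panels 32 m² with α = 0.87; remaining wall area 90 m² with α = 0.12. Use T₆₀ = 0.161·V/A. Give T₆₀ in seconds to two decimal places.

Total absorption A = 55·0.21 + 55·0.28 + 32·0.87 + 90·0.12 = 65.59 m² sabins.
T₆₀ = 0.161·V/A = 0.161·225/65.59 = 0.552 s.

0.55 s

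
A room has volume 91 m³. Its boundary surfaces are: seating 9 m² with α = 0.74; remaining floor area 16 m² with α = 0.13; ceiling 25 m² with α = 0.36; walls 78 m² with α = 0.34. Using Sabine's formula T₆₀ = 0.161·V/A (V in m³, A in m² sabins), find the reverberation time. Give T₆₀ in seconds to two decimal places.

Summing Sᵢαᵢ: 9·0.74 + 16·0.13 + 25·0.36 + 78·0.34 = 44.26 m².
T₆₀ = 0.161·V/A = 0.161·91/44.26 = 0.331 s.

0.33 s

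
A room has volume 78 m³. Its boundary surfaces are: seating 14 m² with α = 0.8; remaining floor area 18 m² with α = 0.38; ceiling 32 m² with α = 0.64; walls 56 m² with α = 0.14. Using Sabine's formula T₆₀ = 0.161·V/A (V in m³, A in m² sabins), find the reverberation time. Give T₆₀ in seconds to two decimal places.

0.27 s

Total absorption A = 14·0.8 + 18·0.38 + 32·0.64 + 56·0.14 = 46.36 m² sabins.
T₆₀ = 0.161 × 78 / 46.36 = 0.271 s.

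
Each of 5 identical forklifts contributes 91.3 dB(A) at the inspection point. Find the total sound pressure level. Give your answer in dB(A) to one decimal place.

N identical incoherent sources raise the level by 10·log₁₀ N.
L_total = 91.3 + 10·log₁₀(5) = 91.3 + 6.990 = 98.29 dB(A).

98.3 dB(A)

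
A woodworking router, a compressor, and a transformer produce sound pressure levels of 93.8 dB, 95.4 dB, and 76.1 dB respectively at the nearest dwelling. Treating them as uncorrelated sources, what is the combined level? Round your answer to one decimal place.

Incoherent sources combine by intensity addition: L_total = 10·log₁₀(Σ 10^(L_i/10)).
Σ 10^(L/10) = 10^(93.8/10) + 10^(95.4/10) + 10^(76.1/10) = 5.907e+09.
L_total = 10·log₁₀(5.907e+09) = 97.71 dB.

97.7 dB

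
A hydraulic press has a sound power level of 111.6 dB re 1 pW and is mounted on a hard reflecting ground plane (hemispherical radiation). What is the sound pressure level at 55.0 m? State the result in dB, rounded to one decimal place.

68.8 dB

Free-field hemispherical radiation: L_p = L_w − 10·log₁₀(2π·r²), r = 55.0 m.
2π·r² = 1.901e+04 m², 10·log₁₀ of that is 42.789 dB.
L_p = 111.6 − 42.789 = 68.81 dB.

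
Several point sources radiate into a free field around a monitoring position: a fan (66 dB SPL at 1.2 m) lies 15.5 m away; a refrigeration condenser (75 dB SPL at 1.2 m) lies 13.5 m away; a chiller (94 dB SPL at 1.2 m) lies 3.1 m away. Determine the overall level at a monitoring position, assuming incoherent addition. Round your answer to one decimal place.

Apply inverse-square spreading to bring every level to the receiver, then sum 10^(L/10).
fan: 66 − 20·log₁₀(15.5/1.2) = 66 − 22.22 = 43.78 dB SPL.
refrigeration condenser: 75 − 20·log₁₀(13.5/1.2) = 75 − 21.02 = 53.98 dB SPL.
chiller: 94 − 20·log₁₀(3.1/1.2) = 94 − 8.24 = 85.76 dB SPL.
Σ 10^(L/10) = 3.767e+08 → L_total = 10·log₁₀(3.767e+08) = 85.76 dB SPL.

85.8 dB SPL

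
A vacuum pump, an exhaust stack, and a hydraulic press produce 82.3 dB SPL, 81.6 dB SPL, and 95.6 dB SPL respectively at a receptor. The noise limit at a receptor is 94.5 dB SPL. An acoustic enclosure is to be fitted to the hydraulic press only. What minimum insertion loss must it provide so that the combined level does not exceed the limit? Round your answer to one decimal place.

1.6 dB

Everything except the hydraulic press sums to 10^(82.3/10) + 10^(81.6/10) = 3.144e+08 in linear terms, 84.97 dB SPL.
To meet 94.5 dB SPL overall, the treated hydraulic press may contribute at most 10^(94.5/10) − 3.144e+08 = 2.504e+09, i.e. 93.99 dB SPL.
So the hydraulic press must be reduced from 95.6 to 93.99 dB SPL: IL = 1.61 dB.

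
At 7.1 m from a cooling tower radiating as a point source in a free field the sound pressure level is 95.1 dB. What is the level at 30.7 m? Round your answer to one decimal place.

82.4 dB

Point-source attenuation: ΔL = 20·log₁₀(r₂/r₁) = 20·log₁₀(30.7/7.1) = 12.718 dB.
L₂ = 95.1 − 20·log₁₀(30.7/7.1) = 95.1 − 12.718 = 82.38 dB.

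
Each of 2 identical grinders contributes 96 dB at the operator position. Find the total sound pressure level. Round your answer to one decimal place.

With 2 equal, uncorrelated contributions the intensity is 2× that of one unit, giving a rise of 10·log₁₀ 2.
L_total = 96 + 10·log₁₀(2) = 96 + 3.010 = 99.01 dB.

99.0 dB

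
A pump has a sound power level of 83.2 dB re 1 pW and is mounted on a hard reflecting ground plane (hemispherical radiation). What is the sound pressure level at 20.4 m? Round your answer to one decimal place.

49.0 dB

Free-field hemispherical radiation: L_p = L_w − 10·log₁₀(2π·r²), r = 20.4 m.
2π·r² = 2615 m², 10·log₁₀ of that is 34.174 dB.
L_p = 83.2 − 34.174 = 49.03 dB.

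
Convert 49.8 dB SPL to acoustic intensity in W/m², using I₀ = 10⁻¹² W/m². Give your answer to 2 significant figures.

I = I₀·10^(L/10) = 10⁻¹² × 10^(49.8/10) = 10^(-7.020).

9.5e-08 W/m²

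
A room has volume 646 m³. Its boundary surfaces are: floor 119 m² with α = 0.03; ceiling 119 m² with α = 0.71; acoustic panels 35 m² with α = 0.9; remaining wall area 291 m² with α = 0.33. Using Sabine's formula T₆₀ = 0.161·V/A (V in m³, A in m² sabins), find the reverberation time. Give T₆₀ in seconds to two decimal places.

Summing Sᵢαᵢ: 119·0.03 + 119·0.71 + 35·0.9 + 291·0.33 = 215.59 m².
T₆₀ = 0.161 × 646 / 215.59 = 0.482 s.

0.48 s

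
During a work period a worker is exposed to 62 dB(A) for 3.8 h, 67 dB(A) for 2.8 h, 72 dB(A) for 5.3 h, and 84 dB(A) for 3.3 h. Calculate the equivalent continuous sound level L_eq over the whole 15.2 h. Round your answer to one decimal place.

77.9 dB(A)

The energy average is taken in the linear domain: L_eq = 10·log₁₀[(Σ tᵢ·10^(Lᵢ/10))/T], T = 15.2 h.
Σ tᵢ·10^(Lᵢ/10) = 3.8·10^(62/10) + 2.8·10^(67/10) + 5.3·10^(72/10) + 3.3·10^(84/10) = 9.330e+08.
L_eq = 10·log₁₀(9.330e+08/15.2) = 77.88 dB(A).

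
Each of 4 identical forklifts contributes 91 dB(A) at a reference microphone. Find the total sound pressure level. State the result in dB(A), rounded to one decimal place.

97.0 dB(A)

With 4 equal, uncorrelated contributions the intensity is 4× that of one unit, giving a rise of 10·log₁₀ 4.
L_total = 91 + 10·log₁₀(4) = 91 + 6.021 = 97.02 dB(A).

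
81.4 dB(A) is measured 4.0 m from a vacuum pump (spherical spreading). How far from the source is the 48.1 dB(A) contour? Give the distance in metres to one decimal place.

185.0 m

The 33.3 dB drop corresponds to a distance ratio of 10^(33.3/20) for a point source.
r₂ = 4.0·10^((81.4−48.1)/20) = 4.0·10^(33.3/20) = 184.95 m.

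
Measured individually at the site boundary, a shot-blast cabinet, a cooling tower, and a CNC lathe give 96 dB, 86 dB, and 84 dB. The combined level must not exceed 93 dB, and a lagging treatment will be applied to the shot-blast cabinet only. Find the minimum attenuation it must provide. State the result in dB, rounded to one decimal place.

Fixed contribution from the other sources: Σ 10^(L/10) = 10^(86/10) + 10^(84/10) = 6.493e+08 (88.12 dB).
The limit corresponds to 10^(93/10) = 1.995e+09; subtracting the fixed part leaves 1.346e+09 for the shot-blast cabinet, i.e. 91.29 dB.
Required insertion loss = 96 − 91.29 = 4.71 dB.

4.7 dB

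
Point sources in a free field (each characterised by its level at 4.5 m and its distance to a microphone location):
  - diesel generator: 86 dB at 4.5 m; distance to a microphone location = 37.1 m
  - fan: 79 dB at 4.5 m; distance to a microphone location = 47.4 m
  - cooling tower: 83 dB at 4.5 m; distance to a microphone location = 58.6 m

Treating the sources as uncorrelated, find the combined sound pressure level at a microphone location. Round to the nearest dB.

69 dB

First find each source's level at the receiver (point-source: −20·log₁₀(r/r_ref)), then combine on an intensity basis.
diesel generator: 86 − 20·log₁₀(37.1/4.5) = 86 − 18.32 = 67.68 dB.
fan: 79 − 20·log₁₀(47.4/4.5) = 79 − 20.45 = 58.55 dB.
cooling tower: 83 − 20·log₁₀(58.6/4.5) = 83 − 22.29 = 60.71 dB.
Σ 10^(L/10) = 7.750e+06 → L_total = 10·log₁₀(7.750e+06) = 68.89 dB.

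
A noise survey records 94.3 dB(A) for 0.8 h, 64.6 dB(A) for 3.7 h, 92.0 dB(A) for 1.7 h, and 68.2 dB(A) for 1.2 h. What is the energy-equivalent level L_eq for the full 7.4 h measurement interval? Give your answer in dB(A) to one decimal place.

88.2 dB(A)

The energy average is taken in the linear domain: L_eq = 10·log₁₀[(Σ tᵢ·10^(Lᵢ/10))/T], T = 7.4 h.
Σ tᵢ·10^(Lᵢ/10) = 0.8·10^(94.3/10) + 3.7·10^(64.6/10) + 1.7·10^(92.0/10) + 1.2·10^(68.2/10) = 4.866e+09.
L_eq = 10·log₁₀(4.866e+09/7.4) = 88.18 dB(A).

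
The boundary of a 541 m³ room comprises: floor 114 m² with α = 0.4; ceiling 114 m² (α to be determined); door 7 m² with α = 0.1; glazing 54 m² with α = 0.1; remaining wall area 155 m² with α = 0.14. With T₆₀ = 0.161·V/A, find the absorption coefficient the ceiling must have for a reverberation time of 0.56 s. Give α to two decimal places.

0.72

From T₆₀ = 0.161·V/A, the target T₆₀ = 0.56 s needs A = 0.161·541/0.56 = 155.54 m².
Absorption from the other surfaces = 114·0.4 + 7·0.1 + 54·0.1 + 155·0.14 = 73.40 m², so the ceiling must supply 82.14 m² over 114 m².
α = 82.14/114 = 0.721.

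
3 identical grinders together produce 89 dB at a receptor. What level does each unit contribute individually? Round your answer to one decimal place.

84.2 dB

Dividing the total intensity by 3 lowers the level by 10·log₁₀ 3 = 4.771 dB: L₁ = 89 − 4.771.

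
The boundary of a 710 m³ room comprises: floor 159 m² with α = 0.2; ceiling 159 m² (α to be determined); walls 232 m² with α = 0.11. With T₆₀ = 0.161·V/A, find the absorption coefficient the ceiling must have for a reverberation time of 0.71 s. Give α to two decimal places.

0.65

From T₆₀ = 0.161·V/A, the target T₆₀ = 0.71 s needs A = 0.161·710/0.71 = 161.00 m².
Absorption from the other surfaces = 159·0.2 + 232·0.11 = 57.32 m², so the ceiling must supply 103.68 m² over 159 m².
α = 103.68/159 = 0.652.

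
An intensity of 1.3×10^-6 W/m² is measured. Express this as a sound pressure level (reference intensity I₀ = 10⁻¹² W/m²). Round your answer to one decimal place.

Dividing by I₀ shifts the exponent by 12: I/I₀ = 1.3×10^6.
L = 10·(0.1139 + 6) = 61.14 dB.

61.1 dB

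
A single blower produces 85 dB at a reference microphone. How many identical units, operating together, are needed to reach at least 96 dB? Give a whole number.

13

N identical sources give L₁ + 10·log₁₀ N, so require 10·log₁₀ N ≥ 96 − 85 = 11.0 dB.
N ≥ 10^(11.0/10) = 12.589, so N = 13.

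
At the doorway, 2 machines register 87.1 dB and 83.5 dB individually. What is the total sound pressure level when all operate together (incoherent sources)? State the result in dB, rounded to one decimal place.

For uncorrelated sources the intensities add, so convert each level to linear form, sum, and take 10·log₁₀ of the total.
Σ 10^(L/10) = 10^(87.1/10) + 10^(83.5/10) = 7.367e+08.
L_total = 10·log₁₀(7.367e+08) = 88.67 dB.

88.7 dB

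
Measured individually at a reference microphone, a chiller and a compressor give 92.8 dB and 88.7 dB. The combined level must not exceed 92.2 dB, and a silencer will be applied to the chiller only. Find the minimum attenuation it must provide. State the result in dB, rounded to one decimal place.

3.2 dB

Fixed contribution from the other source: Σ 10^(L/10) = 10^(88.7/10) = 7.413e+08 (88.70 dB).
To meet 92.2 dB overall, the treated chiller may contribute at most 10^(92.2/10) − 7.413e+08 = 9.183e+08, i.e. 89.63 dB.
So the chiller must be reduced from 92.8 to 89.63 dB: IL = 3.17 dB.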